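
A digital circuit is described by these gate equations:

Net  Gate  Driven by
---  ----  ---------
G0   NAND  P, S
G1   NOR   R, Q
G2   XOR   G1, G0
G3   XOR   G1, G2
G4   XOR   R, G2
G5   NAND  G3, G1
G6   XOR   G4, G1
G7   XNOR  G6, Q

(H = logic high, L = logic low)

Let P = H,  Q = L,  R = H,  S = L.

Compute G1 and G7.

G0 = P NAND S = H NAND L = H
G1 = R NOR Q = H NOR L = L
G2 = G1 XOR G0 = L XOR H = H
G4 = R XOR G2 = H XOR H = L
G6 = G4 XOR G1 = L XOR L = L
G7 = G6 XNOR Q = L XNOR L = H

G1 = L, G7 = H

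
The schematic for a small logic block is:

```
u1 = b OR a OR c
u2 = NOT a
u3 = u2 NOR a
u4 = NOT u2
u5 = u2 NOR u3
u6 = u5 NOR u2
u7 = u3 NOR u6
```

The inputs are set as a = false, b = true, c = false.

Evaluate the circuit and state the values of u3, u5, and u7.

u2 = NOT a = NOT false = true
u3 = u2 NOR a = true NOR false = false
u5 = u2 NOR u3 = true NOR false = false
u6 = u5 NOR u2 = false NOR true = false
u7 = u3 NOR u6 = false NOR false = true

u3 = false, u5 = false, u7 = true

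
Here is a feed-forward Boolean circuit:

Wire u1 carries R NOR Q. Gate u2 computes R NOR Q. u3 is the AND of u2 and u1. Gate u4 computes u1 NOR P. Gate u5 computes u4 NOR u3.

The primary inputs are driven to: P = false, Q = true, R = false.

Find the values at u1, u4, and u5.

u1 = false; u4 = true; u5 = false

u1 = R NOR Q = false NOR true = false
u2 = R NOR Q = false NOR true = false
u3 = u2 AND u1 = false AND false = false
u4 = u1 NOR P = false NOR false = true
u5 = u4 NOR u3 = true NOR false = false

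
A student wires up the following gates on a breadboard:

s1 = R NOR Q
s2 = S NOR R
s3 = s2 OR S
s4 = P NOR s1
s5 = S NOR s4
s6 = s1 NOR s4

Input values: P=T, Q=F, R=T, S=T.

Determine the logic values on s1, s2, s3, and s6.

s1 = F  s2 = F  s3 = T  s6 = T

s1 = R NOR Q = T NOR F = F
s2 = S NOR R = T NOR T = F
s3 = s2 OR S = F OR T = T
s4 = P NOR s1 = T NOR F = F
s6 = s1 NOR s4 = F NOR F = T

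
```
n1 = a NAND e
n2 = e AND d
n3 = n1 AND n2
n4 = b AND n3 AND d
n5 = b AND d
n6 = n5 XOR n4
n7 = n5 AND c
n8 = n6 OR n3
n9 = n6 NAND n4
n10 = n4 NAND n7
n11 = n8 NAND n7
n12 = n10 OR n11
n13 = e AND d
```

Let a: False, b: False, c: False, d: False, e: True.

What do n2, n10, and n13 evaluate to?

n1 = a NAND e = False NAND True = True
n2 = e AND d = True AND False = False
n3 = n1 AND n2 = True AND False = False
n4 = b AND n3 AND d = False AND False AND False = False
n5 = b AND d = False AND False = False
n7 = n5 AND c = False AND False = False
n10 = n4 NAND n7 = False NAND False = True
n13 = e AND d = True AND False = False

n2 = False, n10 = True, n13 = False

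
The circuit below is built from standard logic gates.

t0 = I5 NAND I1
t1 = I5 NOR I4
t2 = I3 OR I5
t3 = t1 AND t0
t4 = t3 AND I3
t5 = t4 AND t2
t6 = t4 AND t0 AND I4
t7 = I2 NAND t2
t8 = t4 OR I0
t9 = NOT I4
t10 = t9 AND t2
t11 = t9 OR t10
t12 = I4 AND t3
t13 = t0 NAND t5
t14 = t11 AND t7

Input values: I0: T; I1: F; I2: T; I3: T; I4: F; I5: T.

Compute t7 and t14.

t2 = I3 OR I5 = T OR T = T
t7 = I2 NAND t2 = T NAND T = F
t9 = NOT I4 = NOT F = T
t10 = t9 AND t2 = T AND T = T
t11 = t9 OR t10 = T OR T = T
t14 = t11 AND t7 = T AND F = F

t7 = F, t14 = F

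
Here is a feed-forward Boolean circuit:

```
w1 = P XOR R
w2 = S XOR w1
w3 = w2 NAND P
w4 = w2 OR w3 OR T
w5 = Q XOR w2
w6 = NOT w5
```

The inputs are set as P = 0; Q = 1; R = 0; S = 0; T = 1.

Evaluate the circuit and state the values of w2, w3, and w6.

w2 = 0, w3 = 1, w6 = 0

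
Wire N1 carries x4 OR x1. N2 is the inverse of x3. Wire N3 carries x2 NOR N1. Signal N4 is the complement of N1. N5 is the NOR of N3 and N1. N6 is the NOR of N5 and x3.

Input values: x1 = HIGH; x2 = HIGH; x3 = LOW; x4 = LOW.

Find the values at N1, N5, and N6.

N1 = x4 OR x1 = LOW OR HIGH = HIGH
N3 = x2 NOR N1 = HIGH NOR HIGH = LOW
N5 = N3 NOR N1 = LOW NOR HIGH = LOW
N6 = N5 NOR x3 = LOW NOR LOW = HIGH

N1 = HIGH; N5 = LOW; N6 = HIGH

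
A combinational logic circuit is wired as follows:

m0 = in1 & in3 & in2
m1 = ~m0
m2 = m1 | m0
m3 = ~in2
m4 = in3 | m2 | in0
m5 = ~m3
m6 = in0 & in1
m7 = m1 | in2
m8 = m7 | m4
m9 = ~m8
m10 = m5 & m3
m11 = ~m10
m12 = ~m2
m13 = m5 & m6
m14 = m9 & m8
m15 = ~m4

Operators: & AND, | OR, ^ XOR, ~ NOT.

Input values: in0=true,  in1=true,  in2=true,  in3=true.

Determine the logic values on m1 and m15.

m1 = false; m15 = false

m0 = in1 AND in3 AND in2 = true AND true AND true = true
m1 = NOT m0 = NOT true = false
m2 = m1 OR m0 = false OR true = true
m4 = in3 OR m2 OR in0 = true OR true OR true = true
m15 = NOT m4 = NOT true = false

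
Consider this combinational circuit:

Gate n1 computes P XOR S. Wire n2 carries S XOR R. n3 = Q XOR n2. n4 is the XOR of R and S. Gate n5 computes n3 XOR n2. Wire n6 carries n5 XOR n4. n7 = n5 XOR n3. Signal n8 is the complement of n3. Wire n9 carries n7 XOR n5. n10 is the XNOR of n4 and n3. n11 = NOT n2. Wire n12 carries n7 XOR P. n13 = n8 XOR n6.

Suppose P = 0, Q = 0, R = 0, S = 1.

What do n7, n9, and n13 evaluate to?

n7 = 1, n9 = 1, n13 = 1

n2 = S XOR R = 1 XOR 0 = 1
n3 = Q XOR n2 = 0 XOR 1 = 1
n4 = R XOR S = 0 XOR 1 = 1
n5 = n3 XOR n2 = 1 XOR 1 = 0
n6 = n5 XOR n4 = 0 XOR 1 = 1
n7 = n5 XOR n3 = 0 XOR 1 = 1
n8 = NOT n3 = NOT 1 = 0
n9 = n7 XOR n5 = 1 XOR 0 = 1
n13 = n8 XOR n6 = 0 XOR 1 = 1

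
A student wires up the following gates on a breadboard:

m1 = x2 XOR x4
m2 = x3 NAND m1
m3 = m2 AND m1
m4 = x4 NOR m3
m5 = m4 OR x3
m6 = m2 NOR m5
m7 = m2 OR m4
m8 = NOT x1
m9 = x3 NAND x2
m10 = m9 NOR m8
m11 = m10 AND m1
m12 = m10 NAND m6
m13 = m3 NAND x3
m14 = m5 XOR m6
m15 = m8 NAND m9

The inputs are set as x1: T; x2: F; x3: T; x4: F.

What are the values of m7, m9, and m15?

m1 = x2 XOR x4 = F XOR F = F
m2 = x3 NAND m1 = T NAND F = T
m3 = m2 AND m1 = T AND F = F
m4 = x4 NOR m3 = F NOR F = T
m7 = m2 OR m4 = T OR T = T
m8 = NOT x1 = NOT T = F
m9 = x3 NAND x2 = T NAND F = T
m15 = m8 NAND m9 = F NAND T = T

m7 = T; m9 = T; m15 = T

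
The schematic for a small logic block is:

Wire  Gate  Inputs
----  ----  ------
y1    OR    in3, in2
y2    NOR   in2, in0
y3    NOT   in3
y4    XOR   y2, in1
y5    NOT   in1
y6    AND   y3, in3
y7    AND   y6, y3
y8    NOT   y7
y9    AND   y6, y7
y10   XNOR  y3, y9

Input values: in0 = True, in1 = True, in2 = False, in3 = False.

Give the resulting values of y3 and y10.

y3 = True, y10 = False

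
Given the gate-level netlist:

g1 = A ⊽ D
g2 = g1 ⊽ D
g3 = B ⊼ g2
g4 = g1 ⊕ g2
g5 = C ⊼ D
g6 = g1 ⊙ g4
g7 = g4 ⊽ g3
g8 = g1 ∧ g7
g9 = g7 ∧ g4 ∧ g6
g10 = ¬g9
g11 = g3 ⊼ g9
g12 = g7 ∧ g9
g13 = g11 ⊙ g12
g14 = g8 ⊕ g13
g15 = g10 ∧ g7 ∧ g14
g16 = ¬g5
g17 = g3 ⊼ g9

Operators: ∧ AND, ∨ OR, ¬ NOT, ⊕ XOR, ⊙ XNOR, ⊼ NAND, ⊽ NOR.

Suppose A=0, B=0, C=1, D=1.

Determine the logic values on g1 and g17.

g1 = A NOR D = 0 NOR 1 = 0
g2 = g1 NOR D = 0 NOR 1 = 0
g3 = B NAND g2 = 0 NAND 0 = 1
g4 = g1 XOR g2 = 0 XOR 0 = 0
g6 = g1 XNOR g4 = 0 XNOR 0 = 1
g7 = g4 NOR g3 = 0 NOR 1 = 0
g9 = g7 AND g4 AND g6 = 0 AND 0 AND 1 = 0
g17 = g3 NAND g9 = 1 NAND 0 = 1

g1 = 0  g17 = 1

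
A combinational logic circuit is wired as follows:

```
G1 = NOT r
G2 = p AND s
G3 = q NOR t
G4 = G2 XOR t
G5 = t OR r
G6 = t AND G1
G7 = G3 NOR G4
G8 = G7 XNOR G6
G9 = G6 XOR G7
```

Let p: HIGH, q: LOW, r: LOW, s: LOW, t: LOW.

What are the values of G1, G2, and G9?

G1 = NOT r = NOT LOW = HIGH
G2 = p AND s = HIGH AND LOW = LOW
G3 = q NOR t = LOW NOR LOW = HIGH
G4 = G2 XOR t = LOW XOR LOW = LOW
G6 = t AND G1 = LOW AND HIGH = LOW
G7 = G3 NOR G4 = HIGH NOR LOW = LOW
G9 = G6 XOR G7 = LOW XOR LOW = LOW

G1 = HIGH, G2 = LOW, G9 = LOW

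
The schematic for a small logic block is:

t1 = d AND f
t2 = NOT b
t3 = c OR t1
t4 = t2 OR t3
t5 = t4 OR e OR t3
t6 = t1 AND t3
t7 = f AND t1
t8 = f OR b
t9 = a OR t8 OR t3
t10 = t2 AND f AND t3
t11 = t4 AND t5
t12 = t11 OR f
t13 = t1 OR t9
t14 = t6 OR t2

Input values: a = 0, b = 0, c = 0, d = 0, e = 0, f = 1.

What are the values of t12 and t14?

t12 = 1; t14 = 1

t1 = d AND f = 0 AND 1 = 0
t2 = NOT b = NOT 0 = 1
t3 = c OR t1 = 0 OR 0 = 0
t4 = t2 OR t3 = 1 OR 0 = 1
t5 = t4 OR e OR t3 = 1 OR 0 OR 0 = 1
t6 = t1 AND t3 = 0 AND 0 = 0
t11 = t4 AND t5 = 1 AND 1 = 1
t12 = t11 OR f = 1 OR 1 = 1
t14 = t6 OR t2 = 0 OR 1 = 1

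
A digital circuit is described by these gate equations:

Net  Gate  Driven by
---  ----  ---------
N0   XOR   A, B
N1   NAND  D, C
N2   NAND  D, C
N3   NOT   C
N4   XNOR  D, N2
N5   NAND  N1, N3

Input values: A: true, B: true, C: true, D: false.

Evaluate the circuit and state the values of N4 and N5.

N4 = false, N5 = true

N1 = D NAND C = false NAND true = true
N2 = D NAND C = false NAND true = true
N3 = NOT C = NOT true = false
N4 = D XNOR N2 = false XNOR true = false
N5 = N1 NAND N3 = true NAND false = true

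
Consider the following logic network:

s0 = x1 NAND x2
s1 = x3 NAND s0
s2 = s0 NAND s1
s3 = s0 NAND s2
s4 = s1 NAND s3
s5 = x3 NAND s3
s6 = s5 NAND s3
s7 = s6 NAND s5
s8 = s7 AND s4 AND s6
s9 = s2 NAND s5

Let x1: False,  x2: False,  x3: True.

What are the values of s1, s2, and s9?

s0 = x1 NAND x2 = False NAND False = True
s1 = x3 NAND s0 = True NAND True = False
s2 = s0 NAND s1 = True NAND False = True
s3 = s0 NAND s2 = True NAND True = False
s5 = x3 NAND s3 = True NAND False = True
s9 = s2 NAND s5 = True NAND True = False

s1 = False, s2 = True, s9 = False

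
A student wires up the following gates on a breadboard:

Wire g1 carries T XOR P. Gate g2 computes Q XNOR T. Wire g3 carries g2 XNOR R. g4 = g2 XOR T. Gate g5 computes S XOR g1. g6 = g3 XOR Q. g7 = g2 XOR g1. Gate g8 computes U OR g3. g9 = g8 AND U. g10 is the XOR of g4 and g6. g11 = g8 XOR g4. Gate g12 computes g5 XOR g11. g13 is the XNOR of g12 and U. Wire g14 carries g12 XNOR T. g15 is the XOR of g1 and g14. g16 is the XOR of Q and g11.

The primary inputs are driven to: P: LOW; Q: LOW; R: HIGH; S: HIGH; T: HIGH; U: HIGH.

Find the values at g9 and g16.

g9 = HIGH, g16 = LOW

g2 = Q XNOR T = LOW XNOR HIGH = LOW
g3 = g2 XNOR R = LOW XNOR HIGH = LOW
g4 = g2 XOR T = LOW XOR HIGH = HIGH
g8 = U OR g3 = HIGH OR LOW = HIGH
g9 = g8 AND U = HIGH AND HIGH = HIGH
g11 = g8 XOR g4 = HIGH XOR HIGH = LOW
g16 = Q XOR g11 = LOW XOR LOW = LOW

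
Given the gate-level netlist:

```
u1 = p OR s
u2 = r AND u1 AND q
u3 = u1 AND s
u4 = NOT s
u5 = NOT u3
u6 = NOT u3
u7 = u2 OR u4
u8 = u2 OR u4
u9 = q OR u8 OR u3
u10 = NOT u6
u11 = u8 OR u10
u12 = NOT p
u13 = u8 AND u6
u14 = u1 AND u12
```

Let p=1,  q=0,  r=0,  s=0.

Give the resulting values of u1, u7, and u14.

u1 = 1  u7 = 1  u14 = 0

u1 = p OR s = 1 OR 0 = 1
u2 = r AND u1 AND q = 0 AND 1 AND 0 = 0
u4 = NOT s = NOT 0 = 1
u7 = u2 OR u4 = 0 OR 1 = 1
u12 = NOT p = NOT 1 = 0
u14 = u1 AND u12 = 1 AND 0 = 0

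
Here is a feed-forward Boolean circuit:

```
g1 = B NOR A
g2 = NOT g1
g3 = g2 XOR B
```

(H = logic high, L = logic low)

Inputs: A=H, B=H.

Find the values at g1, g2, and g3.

g1 = B NOR A = H NOR H = L
g2 = NOT g1 = NOT L = H
g3 = g2 XOR B = H XOR H = L

g1 = L, g2 = H, g3 = L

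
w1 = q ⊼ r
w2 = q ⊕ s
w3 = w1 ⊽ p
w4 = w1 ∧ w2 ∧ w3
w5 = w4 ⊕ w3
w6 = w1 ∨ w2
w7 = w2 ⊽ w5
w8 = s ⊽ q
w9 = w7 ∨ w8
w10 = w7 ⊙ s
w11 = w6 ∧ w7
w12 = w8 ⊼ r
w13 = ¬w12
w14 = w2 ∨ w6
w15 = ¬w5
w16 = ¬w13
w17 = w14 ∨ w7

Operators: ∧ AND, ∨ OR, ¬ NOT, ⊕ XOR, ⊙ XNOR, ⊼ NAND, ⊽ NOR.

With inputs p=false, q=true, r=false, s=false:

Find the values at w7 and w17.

w7 = false, w17 = true

w1 = q NAND r = true NAND false = true
w2 = q XOR s = true XOR false = true
w3 = w1 NOR p = true NOR false = false
w4 = w1 AND w2 AND w3 = true AND true AND false = false
w5 = w4 XOR w3 = false XOR false = false
w6 = w1 OR w2 = true OR true = true
w7 = w2 NOR w5 = true NOR false = false
w14 = w2 OR w6 = true OR true = true
w17 = w14 OR w7 = true OR false = true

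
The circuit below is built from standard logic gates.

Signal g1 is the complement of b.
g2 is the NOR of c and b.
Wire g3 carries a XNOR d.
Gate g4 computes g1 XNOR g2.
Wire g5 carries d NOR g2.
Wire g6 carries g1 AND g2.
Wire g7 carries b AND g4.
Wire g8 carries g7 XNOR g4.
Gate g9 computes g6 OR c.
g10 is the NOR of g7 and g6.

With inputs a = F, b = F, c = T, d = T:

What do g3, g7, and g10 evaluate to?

g1 = NOT b = NOT F = T
g2 = c NOR b = T NOR F = F
g3 = a XNOR d = F XNOR T = F
g4 = g1 XNOR g2 = T XNOR F = F
g6 = g1 AND g2 = T AND F = F
g7 = b AND g4 = F AND F = F
g10 = g7 NOR g6 = F NOR F = T

g3 = F, g7 = F, g10 = T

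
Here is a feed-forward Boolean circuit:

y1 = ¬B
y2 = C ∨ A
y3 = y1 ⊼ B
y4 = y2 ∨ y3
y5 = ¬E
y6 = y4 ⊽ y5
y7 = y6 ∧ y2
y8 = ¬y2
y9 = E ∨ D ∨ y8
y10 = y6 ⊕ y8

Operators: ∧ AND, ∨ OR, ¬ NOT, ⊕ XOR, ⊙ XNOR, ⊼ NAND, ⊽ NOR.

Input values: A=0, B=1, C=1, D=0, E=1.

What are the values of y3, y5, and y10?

y1 = NOT B = NOT 1 = 0
y2 = C OR A = 1 OR 0 = 1
y3 = y1 NAND B = 0 NAND 1 = 1
y4 = y2 OR y3 = 1 OR 1 = 1
y5 = NOT E = NOT 1 = 0
y6 = y4 NOR y5 = 1 NOR 0 = 0
y8 = NOT y2 = NOT 1 = 0
y10 = y6 XOR y8 = 0 XOR 0 = 0

y3 = 1  y5 = 0  y10 = 0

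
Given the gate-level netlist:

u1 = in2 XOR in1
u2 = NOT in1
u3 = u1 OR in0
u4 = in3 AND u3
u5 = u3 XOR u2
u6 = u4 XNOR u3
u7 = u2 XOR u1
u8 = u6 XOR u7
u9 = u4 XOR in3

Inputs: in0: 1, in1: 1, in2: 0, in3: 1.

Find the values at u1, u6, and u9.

u1 = in2 XOR in1 = 0 XOR 1 = 1
u3 = u1 OR in0 = 1 OR 1 = 1
u4 = in3 AND u3 = 1 AND 1 = 1
u6 = u4 XNOR u3 = 1 XNOR 1 = 1
u9 = u4 XOR in3 = 1 XOR 1 = 0

u1 = 1, u6 = 1, u9 = 0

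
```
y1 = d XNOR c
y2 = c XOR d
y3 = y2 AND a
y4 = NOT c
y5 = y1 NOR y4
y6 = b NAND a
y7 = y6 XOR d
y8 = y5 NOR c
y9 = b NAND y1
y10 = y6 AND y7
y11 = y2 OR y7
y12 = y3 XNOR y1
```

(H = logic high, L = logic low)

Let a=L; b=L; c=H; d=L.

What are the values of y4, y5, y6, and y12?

y1 = d XNOR c = L XNOR H = L
y2 = c XOR d = H XOR L = H
y3 = y2 AND a = H AND L = L
y4 = NOT c = NOT H = L
y5 = y1 NOR y4 = L NOR L = H
y6 = b NAND a = L NAND L = H
y12 = y3 XNOR y1 = L XNOR L = H

y4 = L, y5 = H, y6 = H, y12 = H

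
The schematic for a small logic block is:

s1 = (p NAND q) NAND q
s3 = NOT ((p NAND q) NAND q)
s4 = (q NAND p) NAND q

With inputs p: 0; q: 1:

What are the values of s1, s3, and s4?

s1 = 0, s3 = 1, s4 = 0

s1 = (0 NAND 1) NAND 1 = 0
s3 = NOT ((0 NAND 1) NAND 1) = 1
s4 = (1 NAND 0) NAND 1 = 0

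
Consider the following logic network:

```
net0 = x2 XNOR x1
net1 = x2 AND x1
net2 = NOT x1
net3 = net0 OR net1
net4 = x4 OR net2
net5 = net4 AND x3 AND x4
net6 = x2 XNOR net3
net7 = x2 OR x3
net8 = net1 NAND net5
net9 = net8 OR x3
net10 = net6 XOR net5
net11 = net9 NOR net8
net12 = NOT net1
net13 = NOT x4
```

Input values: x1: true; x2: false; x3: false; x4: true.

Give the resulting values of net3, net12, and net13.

net3 = false, net12 = true, net13 = false

net0 = x2 XNOR x1 = false XNOR true = false
net1 = x2 AND x1 = false AND true = false
net3 = net0 OR net1 = false OR false = false
net12 = NOT net1 = NOT false = true
net13 = NOT x4 = NOT true = false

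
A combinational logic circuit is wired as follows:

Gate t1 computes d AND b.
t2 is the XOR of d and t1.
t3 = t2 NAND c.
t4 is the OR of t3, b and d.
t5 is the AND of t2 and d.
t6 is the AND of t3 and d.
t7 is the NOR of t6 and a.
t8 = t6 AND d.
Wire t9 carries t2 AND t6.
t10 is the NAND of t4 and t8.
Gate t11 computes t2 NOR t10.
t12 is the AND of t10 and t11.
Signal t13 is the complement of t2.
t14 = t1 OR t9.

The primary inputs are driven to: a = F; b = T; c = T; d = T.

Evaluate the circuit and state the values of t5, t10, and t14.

t5 = F  t10 = F  t14 = T

t1 = d AND b = T AND T = T
t2 = d XOR t1 = T XOR T = F
t3 = t2 NAND c = F NAND T = T
t4 = t3 OR b OR d = T OR T OR T = T
t5 = t2 AND d = F AND T = F
t6 = t3 AND d = T AND T = T
t8 = t6 AND d = T AND T = T
t9 = t2 AND t6 = F AND T = F
t10 = t4 NAND t8 = T NAND T = F
t14 = t1 OR t9 = T OR F = T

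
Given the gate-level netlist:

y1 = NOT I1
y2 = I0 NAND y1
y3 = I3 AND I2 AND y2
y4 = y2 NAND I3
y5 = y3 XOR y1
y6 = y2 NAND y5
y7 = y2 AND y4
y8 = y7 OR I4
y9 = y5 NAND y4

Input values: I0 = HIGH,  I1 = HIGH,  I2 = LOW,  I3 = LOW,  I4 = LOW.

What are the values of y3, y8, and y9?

y3 = LOW; y8 = HIGH; y9 = HIGH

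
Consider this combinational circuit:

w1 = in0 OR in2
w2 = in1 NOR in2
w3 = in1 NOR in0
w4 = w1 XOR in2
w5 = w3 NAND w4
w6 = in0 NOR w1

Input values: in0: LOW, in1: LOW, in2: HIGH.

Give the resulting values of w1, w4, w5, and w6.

w1 = in0 OR in2 = LOW OR HIGH = HIGH
w3 = in1 NOR in0 = LOW NOR LOW = HIGH
w4 = w1 XOR in2 = HIGH XOR HIGH = LOW
w5 = w3 NAND w4 = HIGH NAND LOW = HIGH
w6 = in0 NOR w1 = LOW NOR HIGH = LOW

w1 = HIGH; w4 = LOW; w5 = HIGH; w6 = LOW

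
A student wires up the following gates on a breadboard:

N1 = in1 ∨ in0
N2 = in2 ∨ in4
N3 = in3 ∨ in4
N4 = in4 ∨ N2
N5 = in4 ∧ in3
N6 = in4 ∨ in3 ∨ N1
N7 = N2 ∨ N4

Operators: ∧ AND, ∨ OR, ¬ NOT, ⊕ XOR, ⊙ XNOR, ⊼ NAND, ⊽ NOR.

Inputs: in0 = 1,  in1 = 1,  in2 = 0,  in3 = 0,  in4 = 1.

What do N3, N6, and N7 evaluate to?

N3 = 1, N6 = 1, N7 = 1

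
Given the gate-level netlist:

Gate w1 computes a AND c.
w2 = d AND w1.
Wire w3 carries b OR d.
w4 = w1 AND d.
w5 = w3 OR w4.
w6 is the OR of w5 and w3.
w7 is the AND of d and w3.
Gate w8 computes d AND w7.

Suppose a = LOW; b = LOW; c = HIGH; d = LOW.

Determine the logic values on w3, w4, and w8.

w3 = LOW; w4 = LOW; w8 = LOW

w1 = a AND c = LOW AND HIGH = LOW
w3 = b OR d = LOW OR LOW = LOW
w4 = w1 AND d = LOW AND LOW = LOW
w7 = d AND w3 = LOW AND LOW = LOW
w8 = d AND w7 = LOW AND LOW = LOW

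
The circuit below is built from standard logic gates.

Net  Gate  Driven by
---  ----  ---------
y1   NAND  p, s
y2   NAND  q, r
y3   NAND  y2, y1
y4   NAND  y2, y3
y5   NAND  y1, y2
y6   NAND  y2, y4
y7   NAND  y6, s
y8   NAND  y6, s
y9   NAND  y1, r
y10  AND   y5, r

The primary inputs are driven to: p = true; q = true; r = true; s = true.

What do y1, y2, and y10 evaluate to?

y1 = false, y2 = false, y10 = true

y1 = p NAND s = true NAND true = false
y2 = q NAND r = true NAND true = false
y5 = y1 NAND y2 = false NAND false = true
y10 = y5 AND r = true AND true = true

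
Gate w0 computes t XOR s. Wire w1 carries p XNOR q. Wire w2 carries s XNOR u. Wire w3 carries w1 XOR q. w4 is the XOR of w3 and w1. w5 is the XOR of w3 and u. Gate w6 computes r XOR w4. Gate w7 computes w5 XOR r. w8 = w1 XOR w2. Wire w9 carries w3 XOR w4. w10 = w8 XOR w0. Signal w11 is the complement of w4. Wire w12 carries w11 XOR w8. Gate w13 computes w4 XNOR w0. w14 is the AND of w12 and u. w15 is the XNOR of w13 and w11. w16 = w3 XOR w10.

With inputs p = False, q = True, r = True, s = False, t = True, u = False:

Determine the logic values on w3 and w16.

w3 = True  w16 = True

w0 = t XOR s = True XOR False = True
w1 = p XNOR q = False XNOR True = False
w2 = s XNOR u = False XNOR False = True
w3 = w1 XOR q = False XOR True = True
w8 = w1 XOR w2 = False XOR True = True
w10 = w8 XOR w0 = True XOR True = False
w16 = w3 XOR w10 = True XOR False = True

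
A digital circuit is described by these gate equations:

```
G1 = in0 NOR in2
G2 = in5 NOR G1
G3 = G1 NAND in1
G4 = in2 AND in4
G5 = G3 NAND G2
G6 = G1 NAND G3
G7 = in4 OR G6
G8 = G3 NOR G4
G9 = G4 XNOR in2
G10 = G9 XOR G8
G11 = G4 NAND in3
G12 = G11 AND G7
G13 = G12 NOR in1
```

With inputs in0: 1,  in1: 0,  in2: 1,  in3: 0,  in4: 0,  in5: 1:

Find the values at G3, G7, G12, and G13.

G3 = 1, G7 = 1, G12 = 1, G13 = 0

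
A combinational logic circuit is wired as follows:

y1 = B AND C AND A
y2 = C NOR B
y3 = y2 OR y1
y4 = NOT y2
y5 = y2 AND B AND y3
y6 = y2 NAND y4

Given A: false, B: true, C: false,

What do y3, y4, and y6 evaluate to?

y3 = false  y4 = true  y6 = true

y1 = B AND C AND A = true AND false AND false = false
y2 = C NOR B = false NOR true = false
y3 = y2 OR y1 = false OR false = false
y4 = NOT y2 = NOT false = true
y6 = y2 NAND y4 = false NAND true = true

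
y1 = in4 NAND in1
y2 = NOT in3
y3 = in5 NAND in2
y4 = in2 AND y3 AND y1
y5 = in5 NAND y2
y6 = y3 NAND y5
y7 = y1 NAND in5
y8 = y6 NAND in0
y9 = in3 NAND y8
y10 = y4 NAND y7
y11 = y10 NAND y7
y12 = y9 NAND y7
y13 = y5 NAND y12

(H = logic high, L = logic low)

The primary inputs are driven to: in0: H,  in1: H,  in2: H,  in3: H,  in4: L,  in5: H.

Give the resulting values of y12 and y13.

y1 = in4 NAND in1 = L NAND H = H
y2 = NOT in3 = NOT H = L
y3 = in5 NAND in2 = H NAND H = L
y5 = in5 NAND y2 = H NAND L = H
y6 = y3 NAND y5 = L NAND H = H
y7 = y1 NAND in5 = H NAND H = L
y8 = y6 NAND in0 = H NAND H = L
y9 = in3 NAND y8 = H NAND L = H
y12 = y9 NAND y7 = H NAND L = H
y13 = y5 NAND y12 = H NAND H = L

y12 = H, y13 = L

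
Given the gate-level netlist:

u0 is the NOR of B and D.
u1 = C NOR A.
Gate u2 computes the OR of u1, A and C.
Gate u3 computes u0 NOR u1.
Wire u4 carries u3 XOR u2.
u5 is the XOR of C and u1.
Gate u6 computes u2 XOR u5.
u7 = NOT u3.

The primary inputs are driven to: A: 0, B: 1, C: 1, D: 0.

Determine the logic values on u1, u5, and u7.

u1 = 0, u5 = 1, u7 = 0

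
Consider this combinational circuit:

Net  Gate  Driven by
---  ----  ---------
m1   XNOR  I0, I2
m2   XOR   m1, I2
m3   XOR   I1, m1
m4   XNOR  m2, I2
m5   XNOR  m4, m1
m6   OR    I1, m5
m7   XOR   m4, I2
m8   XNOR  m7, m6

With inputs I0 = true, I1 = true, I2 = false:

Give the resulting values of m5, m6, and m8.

m5 = false; m6 = true; m8 = true

m1 = I0 XNOR I2 = true XNOR false = false
m2 = m1 XOR I2 = false XOR false = false
m4 = m2 XNOR I2 = false XNOR false = true
m5 = m4 XNOR m1 = true XNOR false = false
m6 = I1 OR m5 = true OR false = true
m7 = m4 XOR I2 = true XOR false = true
m8 = m7 XNOR m6 = true XNOR true = true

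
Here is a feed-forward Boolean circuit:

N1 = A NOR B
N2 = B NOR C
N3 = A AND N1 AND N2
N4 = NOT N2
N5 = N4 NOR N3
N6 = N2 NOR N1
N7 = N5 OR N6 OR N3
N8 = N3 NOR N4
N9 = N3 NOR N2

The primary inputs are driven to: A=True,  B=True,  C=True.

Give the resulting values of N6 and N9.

N6 = True, N9 = True

N1 = A NOR B = True NOR True = False
N2 = B NOR C = True NOR True = False
N3 = A AND N1 AND N2 = True AND False AND False = False
N6 = N2 NOR N1 = False NOR False = True
N9 = N3 NOR N2 = False NOR False = True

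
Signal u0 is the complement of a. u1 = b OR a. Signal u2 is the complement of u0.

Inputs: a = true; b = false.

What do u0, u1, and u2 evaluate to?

u0 = false  u1 = true  u2 = true

u0 = NOT a = NOT true = false
u1 = b OR a = false OR true = true
u2 = NOT u0 = NOT false = true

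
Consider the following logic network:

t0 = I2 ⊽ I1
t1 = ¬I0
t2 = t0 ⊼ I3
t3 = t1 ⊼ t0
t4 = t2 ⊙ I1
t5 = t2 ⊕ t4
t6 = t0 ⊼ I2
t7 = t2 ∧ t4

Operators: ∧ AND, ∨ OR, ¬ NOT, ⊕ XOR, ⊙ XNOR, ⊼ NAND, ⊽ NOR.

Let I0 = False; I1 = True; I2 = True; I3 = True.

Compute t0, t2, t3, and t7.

t0 = False, t2 = True, t3 = True, t7 = True

t0 = I2 NOR I1 = True NOR True = False
t1 = NOT I0 = NOT False = True
t2 = t0 NAND I3 = False NAND True = True
t3 = t1 NAND t0 = True NAND False = True
t4 = t2 XNOR I1 = True XNOR True = True
t7 = t2 AND t4 = True AND True = True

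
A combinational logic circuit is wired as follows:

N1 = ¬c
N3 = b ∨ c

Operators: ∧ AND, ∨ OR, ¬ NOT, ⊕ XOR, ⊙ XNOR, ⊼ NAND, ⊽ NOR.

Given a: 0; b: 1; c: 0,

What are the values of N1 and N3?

N1 = ¬0 = 1
N3 = 1 ∨ 0 = 1

N1 = 1, N3 = 1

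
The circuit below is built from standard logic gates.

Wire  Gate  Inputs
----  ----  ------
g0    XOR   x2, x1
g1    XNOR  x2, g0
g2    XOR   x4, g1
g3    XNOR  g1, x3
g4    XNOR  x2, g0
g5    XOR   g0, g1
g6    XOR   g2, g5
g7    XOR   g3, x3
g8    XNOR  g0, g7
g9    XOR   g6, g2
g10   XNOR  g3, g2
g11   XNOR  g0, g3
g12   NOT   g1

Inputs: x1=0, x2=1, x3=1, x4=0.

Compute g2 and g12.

g2 = 1; g12 = 0

g0 = x2 XOR x1 = 1 XOR 0 = 1
g1 = x2 XNOR g0 = 1 XNOR 1 = 1
g2 = x4 XOR g1 = 0 XOR 1 = 1
g12 = NOT g1 = NOT 1 = 0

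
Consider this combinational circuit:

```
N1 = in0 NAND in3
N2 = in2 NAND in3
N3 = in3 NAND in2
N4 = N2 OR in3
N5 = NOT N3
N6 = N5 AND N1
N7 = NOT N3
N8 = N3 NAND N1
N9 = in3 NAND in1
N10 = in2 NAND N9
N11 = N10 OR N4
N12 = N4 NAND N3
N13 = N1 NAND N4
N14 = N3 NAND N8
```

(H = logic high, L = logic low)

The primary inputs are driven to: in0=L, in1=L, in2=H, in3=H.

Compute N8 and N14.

N1 = in0 NAND in3 = L NAND H = H
N3 = in3 NAND in2 = H NAND H = L
N8 = N3 NAND N1 = L NAND H = H
N14 = N3 NAND N8 = L NAND H = H

N8 = H, N14 = H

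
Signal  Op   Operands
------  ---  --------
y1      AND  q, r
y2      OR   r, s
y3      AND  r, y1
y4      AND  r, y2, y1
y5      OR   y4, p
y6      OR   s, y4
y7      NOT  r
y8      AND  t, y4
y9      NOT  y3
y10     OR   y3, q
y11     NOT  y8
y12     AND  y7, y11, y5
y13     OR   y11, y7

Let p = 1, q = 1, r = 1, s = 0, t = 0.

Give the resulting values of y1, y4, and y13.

y1 = 1, y4 = 1, y13 = 1

y1 = q AND r = 1 AND 1 = 1
y2 = r OR s = 1 OR 0 = 1
y4 = r AND y2 AND y1 = 1 AND 1 AND 1 = 1
y7 = NOT r = NOT 1 = 0
y8 = t AND y4 = 0 AND 1 = 0
y11 = NOT y8 = NOT 0 = 1
y13 = y11 OR y7 = 1 OR 0 = 1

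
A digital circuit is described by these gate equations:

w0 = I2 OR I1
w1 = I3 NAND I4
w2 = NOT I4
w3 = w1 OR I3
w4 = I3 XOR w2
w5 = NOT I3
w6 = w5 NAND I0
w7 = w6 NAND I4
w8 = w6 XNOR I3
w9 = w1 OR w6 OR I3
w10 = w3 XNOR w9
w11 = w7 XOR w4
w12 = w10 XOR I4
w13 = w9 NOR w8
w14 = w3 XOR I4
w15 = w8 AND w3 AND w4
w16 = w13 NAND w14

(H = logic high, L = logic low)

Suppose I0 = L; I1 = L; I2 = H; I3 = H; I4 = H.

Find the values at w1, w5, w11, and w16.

w1 = L; w5 = L; w11 = H; w16 = H

w1 = I3 NAND I4 = H NAND H = L
w2 = NOT I4 = NOT H = L
w3 = w1 OR I3 = L OR H = H
w4 = I3 XOR w2 = H XOR L = H
w5 = NOT I3 = NOT H = L
w6 = w5 NAND I0 = L NAND L = H
w7 = w6 NAND I4 = H NAND H = L
w8 = w6 XNOR I3 = H XNOR H = H
w9 = w1 OR w6 OR I3 = L OR H OR H = H
w11 = w7 XOR w4 = L XOR H = H
w13 = w9 NOR w8 = H NOR H = L
w14 = w3 XOR I4 = H XOR H = L
w16 = w13 NAND w14 = L NAND L = H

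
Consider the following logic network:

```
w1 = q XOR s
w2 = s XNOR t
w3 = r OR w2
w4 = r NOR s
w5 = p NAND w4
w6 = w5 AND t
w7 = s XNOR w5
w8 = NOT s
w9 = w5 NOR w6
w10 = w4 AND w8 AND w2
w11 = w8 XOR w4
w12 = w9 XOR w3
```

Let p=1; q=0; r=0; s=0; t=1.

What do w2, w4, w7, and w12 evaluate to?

w2 = 0; w4 = 1; w7 = 1; w12 = 1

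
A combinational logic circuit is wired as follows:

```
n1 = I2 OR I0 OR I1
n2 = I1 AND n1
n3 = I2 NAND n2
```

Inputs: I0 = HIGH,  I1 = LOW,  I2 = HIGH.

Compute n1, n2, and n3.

n1 = I2 OR I0 OR I1 = HIGH OR HIGH OR LOW = HIGH
n2 = I1 AND n1 = LOW AND HIGH = LOW
n3 = I2 NAND n2 = HIGH NAND LOW = HIGH

n1 = HIGH; n2 = LOW; n3 = HIGH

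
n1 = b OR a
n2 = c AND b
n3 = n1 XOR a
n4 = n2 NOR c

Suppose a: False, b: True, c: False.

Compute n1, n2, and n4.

n1 = True  n2 = False  n4 = True

n1 = b OR a = True OR False = True
n2 = c AND b = False AND True = False
n4 = n2 NOR c = False NOR False = True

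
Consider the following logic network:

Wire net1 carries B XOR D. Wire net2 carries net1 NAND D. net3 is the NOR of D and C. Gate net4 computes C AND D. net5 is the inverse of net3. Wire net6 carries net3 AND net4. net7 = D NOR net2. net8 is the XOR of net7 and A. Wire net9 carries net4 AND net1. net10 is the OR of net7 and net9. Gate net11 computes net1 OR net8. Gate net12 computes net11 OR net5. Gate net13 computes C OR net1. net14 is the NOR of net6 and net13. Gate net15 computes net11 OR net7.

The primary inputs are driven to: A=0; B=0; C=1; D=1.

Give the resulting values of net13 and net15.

net1 = B XOR D = 0 XOR 1 = 1
net2 = net1 NAND D = 1 NAND 1 = 0
net7 = D NOR net2 = 1 NOR 0 = 0
net8 = net7 XOR A = 0 XOR 0 = 0
net11 = net1 OR net8 = 1 OR 0 = 1
net13 = C OR net1 = 1 OR 1 = 1
net15 = net11 OR net7 = 1 OR 0 = 1

net13 = 1, net15 = 1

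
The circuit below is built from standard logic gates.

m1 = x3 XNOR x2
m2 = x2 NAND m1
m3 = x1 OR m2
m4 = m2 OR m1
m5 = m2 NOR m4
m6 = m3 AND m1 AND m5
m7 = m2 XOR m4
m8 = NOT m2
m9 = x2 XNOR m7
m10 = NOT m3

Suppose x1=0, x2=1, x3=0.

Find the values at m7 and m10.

m7 = 0; m10 = 0

m1 = x3 XNOR x2 = 0 XNOR 1 = 0
m2 = x2 NAND m1 = 1 NAND 0 = 1
m3 = x1 OR m2 = 0 OR 1 = 1
m4 = m2 OR m1 = 1 OR 0 = 1
m7 = m2 XOR m4 = 1 XOR 1 = 0
m10 = NOT m3 = NOT 1 = 0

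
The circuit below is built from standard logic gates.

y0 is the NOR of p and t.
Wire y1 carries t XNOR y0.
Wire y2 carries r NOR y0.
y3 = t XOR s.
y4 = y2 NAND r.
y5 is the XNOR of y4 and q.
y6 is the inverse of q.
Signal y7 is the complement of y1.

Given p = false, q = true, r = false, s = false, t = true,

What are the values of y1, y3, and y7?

y1 = false; y3 = true; y7 = true

y0 = p NOR t = false NOR true = false
y1 = t XNOR y0 = true XNOR false = false
y3 = t XOR s = true XOR false = true
y7 = NOT y1 = NOT false = true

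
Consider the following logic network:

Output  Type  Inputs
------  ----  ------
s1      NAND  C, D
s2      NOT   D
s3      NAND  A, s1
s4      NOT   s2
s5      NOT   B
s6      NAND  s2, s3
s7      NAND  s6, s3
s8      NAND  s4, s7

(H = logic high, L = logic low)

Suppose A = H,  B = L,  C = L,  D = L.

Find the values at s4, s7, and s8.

s4 = L, s7 = H, s8 = H

s1 = C NAND D = L NAND L = H
s2 = NOT D = NOT L = H
s3 = A NAND s1 = H NAND H = L
s4 = NOT s2 = NOT H = L
s6 = s2 NAND s3 = H NAND L = H
s7 = s6 NAND s3 = H NAND L = H
s8 = s4 NAND s7 = L NAND H = H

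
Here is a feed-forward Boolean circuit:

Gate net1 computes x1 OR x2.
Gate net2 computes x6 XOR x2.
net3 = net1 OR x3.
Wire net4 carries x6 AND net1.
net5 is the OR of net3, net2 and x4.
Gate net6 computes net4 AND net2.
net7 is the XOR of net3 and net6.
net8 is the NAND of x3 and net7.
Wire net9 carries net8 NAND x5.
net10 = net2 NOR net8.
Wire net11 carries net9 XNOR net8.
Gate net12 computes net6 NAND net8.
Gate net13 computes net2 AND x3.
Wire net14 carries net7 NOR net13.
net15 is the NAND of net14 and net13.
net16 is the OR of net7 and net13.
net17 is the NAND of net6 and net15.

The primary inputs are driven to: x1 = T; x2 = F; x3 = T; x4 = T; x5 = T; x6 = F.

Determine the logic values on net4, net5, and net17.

net4 = F; net5 = T; net17 = T

net1 = x1 OR x2 = T OR F = T
net2 = x6 XOR x2 = F XOR F = F
net3 = net1 OR x3 = T OR T = T
net4 = x6 AND net1 = F AND T = F
net5 = net3 OR net2 OR x4 = T OR F OR T = T
net6 = net4 AND net2 = F AND F = F
net7 = net3 XOR net6 = T XOR F = T
net13 = net2 AND x3 = F AND T = F
net14 = net7 NOR net13 = T NOR F = F
net15 = net14 NAND net13 = F NAND F = T
net17 = net6 NAND net15 = F NAND T = T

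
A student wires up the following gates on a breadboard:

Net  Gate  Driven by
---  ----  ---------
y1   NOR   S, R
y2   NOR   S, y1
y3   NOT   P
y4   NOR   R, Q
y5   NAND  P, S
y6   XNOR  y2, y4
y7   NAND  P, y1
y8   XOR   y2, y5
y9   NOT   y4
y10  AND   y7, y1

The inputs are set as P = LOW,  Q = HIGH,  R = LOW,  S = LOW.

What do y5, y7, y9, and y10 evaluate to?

y5 = HIGH, y7 = HIGH, y9 = HIGH, y10 = HIGH

y1 = S NOR R = LOW NOR LOW = HIGH
y4 = R NOR Q = LOW NOR HIGH = LOW
y5 = P NAND S = LOW NAND LOW = HIGH
y7 = P NAND y1 = LOW NAND HIGH = HIGH
y9 = NOT y4 = NOT LOW = HIGH
y10 = y7 AND y1 = HIGH AND HIGH = HIGH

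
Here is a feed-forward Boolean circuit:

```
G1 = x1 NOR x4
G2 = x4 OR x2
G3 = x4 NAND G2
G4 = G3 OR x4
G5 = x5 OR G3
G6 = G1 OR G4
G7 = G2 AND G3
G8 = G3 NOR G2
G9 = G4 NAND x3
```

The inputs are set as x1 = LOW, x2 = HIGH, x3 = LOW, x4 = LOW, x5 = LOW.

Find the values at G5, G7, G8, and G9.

G2 = x4 OR x2 = LOW OR HIGH = HIGH
G3 = x4 NAND G2 = LOW NAND HIGH = HIGH
G4 = G3 OR x4 = HIGH OR LOW = HIGH
G5 = x5 OR G3 = LOW OR HIGH = HIGH
G7 = G2 AND G3 = HIGH AND HIGH = HIGH
G8 = G3 NOR G2 = HIGH NOR HIGH = LOW
G9 = G4 NAND x3 = HIGH NAND LOW = HIGH

G5 = HIGH  G7 = HIGH  G8 = LOW  G9 = HIGH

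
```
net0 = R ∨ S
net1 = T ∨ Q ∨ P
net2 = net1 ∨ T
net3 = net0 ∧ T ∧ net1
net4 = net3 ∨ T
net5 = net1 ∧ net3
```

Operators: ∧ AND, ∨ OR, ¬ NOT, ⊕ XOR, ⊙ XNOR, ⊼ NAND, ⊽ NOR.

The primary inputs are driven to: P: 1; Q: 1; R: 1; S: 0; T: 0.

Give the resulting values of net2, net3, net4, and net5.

net2 = 1; net3 = 0; net4 = 0; net5 = 0

net0 = R OR S = 1 OR 0 = 1
net1 = T OR Q OR P = 0 OR 1 OR 1 = 1
net2 = net1 OR T = 1 OR 0 = 1
net3 = net0 AND T AND net1 = 1 AND 0 AND 1 = 0
net4 = net3 OR T = 0 OR 0 = 0
net5 = net1 AND net3 = 1 AND 0 = 0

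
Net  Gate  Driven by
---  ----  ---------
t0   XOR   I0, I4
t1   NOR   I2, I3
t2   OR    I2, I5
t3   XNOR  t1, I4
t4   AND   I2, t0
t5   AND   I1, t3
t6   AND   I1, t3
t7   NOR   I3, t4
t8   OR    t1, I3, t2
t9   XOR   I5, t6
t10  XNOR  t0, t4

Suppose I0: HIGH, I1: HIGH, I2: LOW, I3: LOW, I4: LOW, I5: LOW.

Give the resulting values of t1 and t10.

t1 = HIGH; t10 = LOW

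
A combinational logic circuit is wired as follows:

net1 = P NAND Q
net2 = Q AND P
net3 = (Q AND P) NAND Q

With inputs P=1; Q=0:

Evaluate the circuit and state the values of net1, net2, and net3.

net1 = 1; net2 = 0; net3 = 1

net1 = 1 NAND 0 = 1
net2 = 0 AND 1 = 0
net3 = (0 AND 1) NAND 0 = 1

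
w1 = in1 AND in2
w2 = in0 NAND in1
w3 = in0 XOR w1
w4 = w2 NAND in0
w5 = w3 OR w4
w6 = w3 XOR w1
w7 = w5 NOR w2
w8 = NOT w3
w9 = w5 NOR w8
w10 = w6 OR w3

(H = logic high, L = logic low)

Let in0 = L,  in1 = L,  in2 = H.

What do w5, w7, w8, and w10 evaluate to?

w5 = H; w7 = L; w8 = H; w10 = L

w1 = in1 AND in2 = L AND H = L
w2 = in0 NAND in1 = L NAND L = H
w3 = in0 XOR w1 = L XOR L = L
w4 = w2 NAND in0 = H NAND L = H
w5 = w3 OR w4 = L OR H = H
w6 = w3 XOR w1 = L XOR L = L
w7 = w5 NOR w2 = H NOR H = L
w8 = NOT w3 = NOT L = H
w10 = w6 OR w3 = L OR L = L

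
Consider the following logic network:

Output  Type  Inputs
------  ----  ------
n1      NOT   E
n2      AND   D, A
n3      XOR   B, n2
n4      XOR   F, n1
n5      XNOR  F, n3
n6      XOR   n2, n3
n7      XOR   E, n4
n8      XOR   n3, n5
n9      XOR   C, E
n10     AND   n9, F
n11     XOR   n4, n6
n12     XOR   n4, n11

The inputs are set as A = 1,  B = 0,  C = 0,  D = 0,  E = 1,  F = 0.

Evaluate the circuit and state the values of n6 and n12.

n1 = NOT E = NOT 1 = 0
n2 = D AND A = 0 AND 1 = 0
n3 = B XOR n2 = 0 XOR 0 = 0
n4 = F XOR n1 = 0 XOR 0 = 0
n6 = n2 XOR n3 = 0 XOR 0 = 0
n11 = n4 XOR n6 = 0 XOR 0 = 0
n12 = n4 XOR n11 = 0 XOR 0 = 0

n6 = 0; n12 = 0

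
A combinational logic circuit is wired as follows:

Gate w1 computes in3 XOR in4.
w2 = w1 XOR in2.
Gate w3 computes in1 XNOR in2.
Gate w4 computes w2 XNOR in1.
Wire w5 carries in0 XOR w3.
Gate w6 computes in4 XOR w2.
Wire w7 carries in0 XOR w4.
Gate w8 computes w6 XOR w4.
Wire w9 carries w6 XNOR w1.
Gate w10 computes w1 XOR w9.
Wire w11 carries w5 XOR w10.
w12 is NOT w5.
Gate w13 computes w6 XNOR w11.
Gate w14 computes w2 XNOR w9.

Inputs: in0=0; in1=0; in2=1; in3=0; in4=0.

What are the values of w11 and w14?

w11 = 0; w14 = 0

w1 = in3 XOR in4 = 0 XOR 0 = 0
w2 = w1 XOR in2 = 0 XOR 1 = 1
w3 = in1 XNOR in2 = 0 XNOR 1 = 0
w5 = in0 XOR w3 = 0 XOR 0 = 0
w6 = in4 XOR w2 = 0 XOR 1 = 1
w9 = w6 XNOR w1 = 1 XNOR 0 = 0
w10 = w1 XOR w9 = 0 XOR 0 = 0
w11 = w5 XOR w10 = 0 XOR 0 = 0
w14 = w2 XNOR w9 = 1 XNOR 0 = 0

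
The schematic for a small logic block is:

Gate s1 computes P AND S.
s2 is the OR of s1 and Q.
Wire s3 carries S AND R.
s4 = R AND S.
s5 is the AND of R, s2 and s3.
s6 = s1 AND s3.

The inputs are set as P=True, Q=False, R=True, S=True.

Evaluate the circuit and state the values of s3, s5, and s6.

s1 = P AND S = True AND True = True
s2 = s1 OR Q = True OR False = True
s3 = S AND R = True AND True = True
s5 = R AND s2 AND s3 = True AND True AND True = True
s6 = s1 AND s3 = True AND True = True

s3 = True  s5 = True  s6 = True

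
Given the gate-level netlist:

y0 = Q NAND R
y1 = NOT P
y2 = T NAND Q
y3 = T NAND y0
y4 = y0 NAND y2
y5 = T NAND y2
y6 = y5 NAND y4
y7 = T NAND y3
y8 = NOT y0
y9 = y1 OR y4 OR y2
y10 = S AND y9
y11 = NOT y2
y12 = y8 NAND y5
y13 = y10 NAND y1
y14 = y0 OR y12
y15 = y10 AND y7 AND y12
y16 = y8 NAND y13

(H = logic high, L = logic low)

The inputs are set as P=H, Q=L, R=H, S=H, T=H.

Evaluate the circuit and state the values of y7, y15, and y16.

y0 = Q NAND R = L NAND H = H
y1 = NOT P = NOT H = L
y2 = T NAND Q = H NAND L = H
y3 = T NAND y0 = H NAND H = L
y4 = y0 NAND y2 = H NAND H = L
y5 = T NAND y2 = H NAND H = L
y7 = T NAND y3 = H NAND L = H
y8 = NOT y0 = NOT H = L
y9 = y1 OR y4 OR y2 = L OR L OR H = H
y10 = S AND y9 = H AND H = H
y12 = y8 NAND y5 = L NAND L = H
y13 = y10 NAND y1 = H NAND L = H
y15 = y10 AND y7 AND y12 = H AND H AND H = H
y16 = y8 NAND y13 = L NAND H = H

y7 = H, y15 = H, y16 = H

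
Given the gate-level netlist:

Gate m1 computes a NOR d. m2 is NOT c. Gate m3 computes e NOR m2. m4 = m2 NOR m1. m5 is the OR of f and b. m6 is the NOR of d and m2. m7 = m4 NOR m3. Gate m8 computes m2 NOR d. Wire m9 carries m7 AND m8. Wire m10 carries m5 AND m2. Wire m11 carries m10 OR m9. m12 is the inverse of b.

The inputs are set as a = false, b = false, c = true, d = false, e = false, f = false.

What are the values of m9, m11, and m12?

m9 = false  m11 = false  m12 = true

m1 = a NOR d = false NOR false = true
m2 = NOT c = NOT true = false
m3 = e NOR m2 = false NOR false = true
m4 = m2 NOR m1 = false NOR true = false
m5 = f OR b = false OR false = false
m7 = m4 NOR m3 = false NOR true = false
m8 = m2 NOR d = false NOR false = true
m9 = m7 AND m8 = false AND true = false
m10 = m5 AND m2 = false AND false = false
m11 = m10 OR m9 = false OR false = false
m12 = NOT b = NOT false = true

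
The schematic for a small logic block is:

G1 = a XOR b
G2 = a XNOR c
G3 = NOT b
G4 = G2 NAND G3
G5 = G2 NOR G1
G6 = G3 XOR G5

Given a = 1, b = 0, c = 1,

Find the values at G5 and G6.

G5 = 0, G6 = 1

G1 = a XOR b = 1 XOR 0 = 1
G2 = a XNOR c = 1 XNOR 1 = 1
G3 = NOT b = NOT 0 = 1
G5 = G2 NOR G1 = 1 NOR 1 = 0
G6 = G3 XOR G5 = 1 XOR 0 = 1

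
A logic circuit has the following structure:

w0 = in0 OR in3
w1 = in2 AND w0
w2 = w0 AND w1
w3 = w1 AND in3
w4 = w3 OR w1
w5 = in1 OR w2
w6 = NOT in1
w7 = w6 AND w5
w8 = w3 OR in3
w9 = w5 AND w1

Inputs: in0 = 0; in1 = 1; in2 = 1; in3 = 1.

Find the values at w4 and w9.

w0 = in0 OR in3 = 0 OR 1 = 1
w1 = in2 AND w0 = 1 AND 1 = 1
w2 = w0 AND w1 = 1 AND 1 = 1
w3 = w1 AND in3 = 1 AND 1 = 1
w4 = w3 OR w1 = 1 OR 1 = 1
w5 = in1 OR w2 = 1 OR 1 = 1
w9 = w5 AND w1 = 1 AND 1 = 1

w4 = 1; w9 = 1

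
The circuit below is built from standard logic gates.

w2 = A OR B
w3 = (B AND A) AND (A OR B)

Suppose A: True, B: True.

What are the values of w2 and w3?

w2 = True; w3 = True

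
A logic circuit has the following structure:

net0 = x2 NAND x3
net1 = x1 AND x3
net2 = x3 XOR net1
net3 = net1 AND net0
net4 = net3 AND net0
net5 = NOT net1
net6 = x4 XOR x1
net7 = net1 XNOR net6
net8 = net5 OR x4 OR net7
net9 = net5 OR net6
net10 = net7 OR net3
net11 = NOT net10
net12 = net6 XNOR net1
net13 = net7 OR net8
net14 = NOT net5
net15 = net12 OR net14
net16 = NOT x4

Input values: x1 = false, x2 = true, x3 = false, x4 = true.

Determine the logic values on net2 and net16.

net2 = false  net16 = false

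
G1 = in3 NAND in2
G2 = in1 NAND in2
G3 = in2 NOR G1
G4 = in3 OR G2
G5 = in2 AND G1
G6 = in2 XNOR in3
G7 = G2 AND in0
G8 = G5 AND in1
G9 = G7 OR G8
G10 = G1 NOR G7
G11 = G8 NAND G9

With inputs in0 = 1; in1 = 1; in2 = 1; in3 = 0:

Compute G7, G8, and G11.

G1 = in3 NAND in2 = 0 NAND 1 = 1
G2 = in1 NAND in2 = 1 NAND 1 = 0
G5 = in2 AND G1 = 1 AND 1 = 1
G7 = G2 AND in0 = 0 AND 1 = 0
G8 = G5 AND in1 = 1 AND 1 = 1
G9 = G7 OR G8 = 0 OR 1 = 1
G11 = G8 NAND G9 = 1 NAND 1 = 0

G7 = 0; G8 = 1; G11 = 0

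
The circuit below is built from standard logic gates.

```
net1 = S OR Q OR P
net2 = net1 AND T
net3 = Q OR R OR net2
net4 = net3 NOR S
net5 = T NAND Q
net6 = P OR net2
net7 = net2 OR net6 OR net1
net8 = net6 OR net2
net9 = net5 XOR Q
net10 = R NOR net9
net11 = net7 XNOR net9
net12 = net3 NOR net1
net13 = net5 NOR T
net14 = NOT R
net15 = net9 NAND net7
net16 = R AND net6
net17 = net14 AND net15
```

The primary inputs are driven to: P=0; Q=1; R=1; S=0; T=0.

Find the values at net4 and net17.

net1 = S OR Q OR P = 0 OR 1 OR 0 = 1
net2 = net1 AND T = 1 AND 0 = 0
net3 = Q OR R OR net2 = 1 OR 1 OR 0 = 1
net4 = net3 NOR S = 1 NOR 0 = 0
net5 = T NAND Q = 0 NAND 1 = 1
net6 = P OR net2 = 0 OR 0 = 0
net7 = net2 OR net6 OR net1 = 0 OR 0 OR 1 = 1
net9 = net5 XOR Q = 1 XOR 1 = 0
net14 = NOT R = NOT 1 = 0
net15 = net9 NAND net7 = 0 NAND 1 = 1
net17 = net14 AND net15 = 0 AND 1 = 0

net4 = 0, net17 = 0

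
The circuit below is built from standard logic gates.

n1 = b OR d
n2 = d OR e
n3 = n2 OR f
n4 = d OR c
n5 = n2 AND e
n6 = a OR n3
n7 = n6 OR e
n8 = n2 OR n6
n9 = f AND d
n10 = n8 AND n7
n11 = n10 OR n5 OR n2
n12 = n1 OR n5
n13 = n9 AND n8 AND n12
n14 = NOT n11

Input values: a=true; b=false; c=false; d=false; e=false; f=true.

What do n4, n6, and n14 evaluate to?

n4 = false; n6 = true; n14 = false

n2 = d OR e = false OR false = false
n3 = n2 OR f = false OR true = true
n4 = d OR c = false OR false = false
n5 = n2 AND e = false AND false = false
n6 = a OR n3 = true OR true = true
n7 = n6 OR e = true OR false = true
n8 = n2 OR n6 = false OR true = true
n10 = n8 AND n7 = true AND true = true
n11 = n10 OR n5 OR n2 = true OR false OR false = true
n14 = NOT n11 = NOT true = false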